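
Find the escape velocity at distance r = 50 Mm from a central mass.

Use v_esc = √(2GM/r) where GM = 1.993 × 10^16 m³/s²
r = 50 Mm = 5 × 10^7 m
GM = 1.993 × 10^16 m³/s²
2GM/r = 2 × (1.993 × 10^16) / (5 × 10^7) = 7.972 × 10^8 m²/s²
v_esc = √(2GM/r) = 28234.7 m/s ≈ 28.23 km/s

Final answer: 28.23 km/s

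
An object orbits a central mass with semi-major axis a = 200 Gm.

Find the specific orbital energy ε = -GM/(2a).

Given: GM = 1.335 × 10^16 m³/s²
a = 200 Gm = 2 × 10^11 m
GM = 1.335 × 10^16 m³/s²
2a = 4 × 10^11 m
ε = −GM/(2a) = -33375 J/kg ≈ -33.38 kJ/kg

Final answer: -33.38 kJ/kg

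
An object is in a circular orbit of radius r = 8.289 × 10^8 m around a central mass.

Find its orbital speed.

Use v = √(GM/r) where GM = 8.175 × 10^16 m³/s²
r = 8.289 × 10^8 m
GM = 8.175 × 10^16 m³/s²
GM/r = (8.175 × 10^16) / (8.289 × 10^8) = 9.86247 × 10^7 m²/s²
v = √(GM/r) = 9931 m/s ≈ 9.931 km/s

Final answer: 9.931 km/s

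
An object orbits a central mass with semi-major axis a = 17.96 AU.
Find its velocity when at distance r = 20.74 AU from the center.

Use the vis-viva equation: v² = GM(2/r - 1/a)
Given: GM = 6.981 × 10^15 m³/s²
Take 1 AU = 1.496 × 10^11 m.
a = 17.96 AU = 2.68682 × 10^12 m
r = 20.74 AU = 3.1027 × 10^12 m
GM = 6.981 × 10^15 m³/s²
2/r − 1/a = 6.44599 × 10^-13 − 3.72188 × 10^-13 = 2.72411 × 10^-13 m⁻¹
v² = GM (2/r − 1/a) = 1901.7 m²/s²
v = 43.6085 m/s ≈ 43.61 m/s

Final answer: 43.61 m/s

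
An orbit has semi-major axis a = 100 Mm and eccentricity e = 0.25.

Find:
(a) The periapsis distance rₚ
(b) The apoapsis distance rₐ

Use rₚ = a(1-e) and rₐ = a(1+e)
a = 100 Mm = 1 × 10^8 m
e = 0.25:  1 − e = 0.75,  1 + e = 1.25
(a) rₚ = a(1 − e) = 1 × 10^8 m × 0.75 = 7.5 × 10^7 m ≈ 75 Mm
(b) rₐ = a(1 + e) = 1 × 10^8 m × 1.25 = 1.25 × 10^8 m ≈ 125 Mm

Final answer:
(a) rₚ = 75 Mm
(b) rₐ = 125 Mm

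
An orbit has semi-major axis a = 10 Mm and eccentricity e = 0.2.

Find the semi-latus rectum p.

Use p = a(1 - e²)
a = 10 Mm = 1 × 10^7 m
e = 0.2,  e² = 0.04,  1 − e² = 0.96
p = a(1 − e²) = 1 × 10^7 m × 0.96 = 9.6 × 10^6 m ≈ 9.6 Mm

Final answer: p = 9.6 Mm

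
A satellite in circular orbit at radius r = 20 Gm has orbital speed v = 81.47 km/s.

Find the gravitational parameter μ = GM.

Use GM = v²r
r = 20 Gm = 2 × 10^10 m
v = 81.47 km/s = 81470 m/s
v² = 6.63736 × 10^9 m²/s²
GM = v²r = 6.63736 × 10^9 × 2 × 10^10 = 1.32747 × 10^20 m³/s²
GM ≈ 1.327 × 10^20 m³/s²

Final answer: GM = 1.327 × 10^20 m³/s²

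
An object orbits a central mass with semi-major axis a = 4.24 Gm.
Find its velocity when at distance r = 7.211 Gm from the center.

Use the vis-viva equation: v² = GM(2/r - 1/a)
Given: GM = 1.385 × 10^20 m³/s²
a = 4.24 Gm = 4.24 × 10^9 m
r = 7.211 Gm = 7.211 × 10^9 m
GM = 1.385 × 10^20 m³/s²
2/r − 1/a = 2.77354 × 10^-10 − 2.35849 × 10^-10 = 4.1505 × 10^-11 m⁻¹
v² = GM (2/r − 1/a) = 5.74844 × 10^9 m²/s²
v = 75818.5 m/s ≈ 75.82 km/s

Final answer: 75.82 km/s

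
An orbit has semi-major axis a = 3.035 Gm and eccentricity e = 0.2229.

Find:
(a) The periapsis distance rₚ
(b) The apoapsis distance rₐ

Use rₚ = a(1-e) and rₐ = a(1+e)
a = 3.035 Gm = 3.035 × 10^9 m
e = 0.2229:  1 − e = 0.7771,  1 + e = 1.2229
(a) rₚ = a(1 − e) = 3.035 × 10^9 m × 0.7771 = 2.3585 × 10^9 m ≈ 2.358 Gm
(b) rₐ = a(1 + e) = 3.035 × 10^9 m × 1.2229 = 3.7115 × 10^9 m ≈ 3.712 Gm

Final answer:
(a) rₚ = 2.358 Gm
(b) rₐ = 3.712 Gm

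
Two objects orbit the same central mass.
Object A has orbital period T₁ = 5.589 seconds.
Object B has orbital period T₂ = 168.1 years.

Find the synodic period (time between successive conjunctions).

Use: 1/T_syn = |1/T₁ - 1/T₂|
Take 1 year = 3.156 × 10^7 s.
T₁ = 5.589 seconds
T₂ = 168.1 years = 5.30524 × 10^9 s
1/T₁ = 0.178923 s⁻¹
1/T₂ = 1.88493 × 10^-10 s⁻¹
|1/T₁ − 1/T₂| = 0.178923 s⁻¹
T_syn = 1 / |1/T₁ − 1/T₂| = 5.589 s ≈ 5.589 seconds

Final answer: T_syn = 5.589 seconds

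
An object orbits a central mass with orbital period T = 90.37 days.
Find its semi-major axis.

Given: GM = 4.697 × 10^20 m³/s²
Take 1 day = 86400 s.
T = 90.37 days = 7.80797 × 10^6 s
GM = 4.697 × 10^20 m³/s²
Kepler's third law: a³ = GM T² / (4π²)
T² = 6.09644 × 10^13 s²
a³ = (4.697 × 10^20) × (6.09644 × 10^13) / (4π²) = 7.25332 × 10^32 m³
a = (a³)^(1/3) = 8.98488 × 10^10 m ≈ 8.985 × 10^10 m

Final answer: 8.985 × 10^10 m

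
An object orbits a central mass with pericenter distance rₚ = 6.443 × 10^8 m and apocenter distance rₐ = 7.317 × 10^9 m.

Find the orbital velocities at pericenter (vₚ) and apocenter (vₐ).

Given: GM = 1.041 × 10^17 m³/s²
rₚ = 6.443 × 10^8 m
rₐ = 7.317 × 10^9 m
GM = 1.041 × 10^17 m³/s²
a = (rₚ + rₐ)/2 = 3.98065 × 10^9 m
Vis-viva: v² = GM (2/r − 1/a)
vₚ² = 1.041 × 10^17 × (3.10414 × 10^-9 − 2.51215 × 10^-10) = 2.9699 × 10^8 m²/s²
vₚ = 17233.4 m/s ≈ 17.23 km/s
vₐ² = 1.041 × 10^17 × (2.73336 × 10^-10 − 2.51215 × 10^-10) = 2.30278 × 10^6 m²/s²
vₐ = 1517.49 m/s ≈ 1.517 km/s

Final answer: vₚ = 17.23 km/s, vₐ = 1.517 km/s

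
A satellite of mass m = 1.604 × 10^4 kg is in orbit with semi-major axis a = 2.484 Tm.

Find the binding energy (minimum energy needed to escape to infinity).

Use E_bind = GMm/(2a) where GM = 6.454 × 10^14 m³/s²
a = 2.484 Tm = 2.484 × 10^12 m
GM = 6.454 × 10^14 m³/s²
m = 1.604 × 10^4 kg
GMm = 6.454 × 10^14 × 16040 = 1.03522 × 10^19 m³·kg/s²
2a = 4.968 × 10^12 m
E_bind = GMm/(2a) = 2.08378 × 10^6 J ≈ 2.084 MJ

Final answer: 2.084 MJ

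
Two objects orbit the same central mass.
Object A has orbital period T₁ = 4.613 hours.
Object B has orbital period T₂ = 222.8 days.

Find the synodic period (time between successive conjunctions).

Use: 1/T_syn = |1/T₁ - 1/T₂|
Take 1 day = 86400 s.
T₁ = 4.613 hours = 16606.8 s
T₂ = 222.8 days = 1.92499 × 10^7 s
1/T₁ = 6.02163 × 10^-5 s⁻¹
1/T₂ = 5.19483 × 10^-8 s⁻¹
|1/T₁ − 1/T₂| = 6.01643 × 10^-5 s⁻¹
T_syn = 1 / |1/T₁ − 1/T₂| = 16621.1 s ≈ 4.617 hours

Final answer: T_syn = 4.617 hours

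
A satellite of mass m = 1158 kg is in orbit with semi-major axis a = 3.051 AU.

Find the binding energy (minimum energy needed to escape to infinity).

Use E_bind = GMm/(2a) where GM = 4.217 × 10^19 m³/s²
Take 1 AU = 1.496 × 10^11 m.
a = 3.051 AU = 4.5643 × 10^11 m
GM = 4.217 × 10^19 m³/s²
m = 1158 kg
GMm = 4.217 × 10^19 × 1158 = 4.88329 × 10^22 m³·kg/s²
2a = 9.12859 × 10^11 m
E_bind = GMm/(2a) = 5.34944 × 10^10 J ≈ 53.49 GJ

Final answer: 53.49 GJ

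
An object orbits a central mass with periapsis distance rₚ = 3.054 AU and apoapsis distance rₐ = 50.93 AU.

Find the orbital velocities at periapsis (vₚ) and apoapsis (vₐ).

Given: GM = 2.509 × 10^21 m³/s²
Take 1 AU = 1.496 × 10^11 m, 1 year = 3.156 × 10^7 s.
rₚ = 3.054 AU = 4.56878 × 10^11 m
rₐ = 50.93 AU = 7.61913 × 10^12 m
GM = 2.509 × 10^21 m³/s²
a = (rₚ + rₐ)/2 = 4.038 × 10^12 m
Vis-viva: v² = GM (2/r − 1/a)
vₚ² = 2.509 × 10^21 × (4.37753 × 10^-12 − 2.47647 × 10^-13) = 1.03619 × 10^10 m²/s²
vₚ = 101793 m/s ≈ 21.47 AU/year
vₐ² = 2.509 × 10^21 × (2.62497 × 10^-13 − 2.47647 × 10^-13) = 3.72588 × 10^7 m²/s²
vₐ = 6104 m/s ≈ 1.288 AU/year

Final answer: vₚ = 21.47 AU/year, vₐ = 1.288 AU/year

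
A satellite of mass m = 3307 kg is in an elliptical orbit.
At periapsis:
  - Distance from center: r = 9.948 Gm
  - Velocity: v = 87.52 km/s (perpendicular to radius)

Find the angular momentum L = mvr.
r = 9.948 Gm = 9.948 × 10^9 m
v = 87.52 km/s = 87520 m/s
vr = 87520 × 9.948 × 10^9 = 8.70649 × 10^14 m²/s
L = m × vr = 3307 × 8.70649 × 10^14 = 2.87924 × 10^18 kg·m²/s ≈ 2.879 × 10^18 kg·m²/s

Final answer: L = 2.879 × 10^18 kg·m²/s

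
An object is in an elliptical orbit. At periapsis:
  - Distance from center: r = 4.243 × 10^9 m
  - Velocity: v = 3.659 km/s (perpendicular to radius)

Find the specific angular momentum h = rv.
r = 4.243 × 10^9 m
v = 3.659 km/s = 3659 m/s
h = rv = 4.243 × 10^9 × 3659 = 1.55251 × 10^13 m²/s ≈ 1.553 × 10^13 m²/s

Final answer: h = 1.553 × 10^13 m²/s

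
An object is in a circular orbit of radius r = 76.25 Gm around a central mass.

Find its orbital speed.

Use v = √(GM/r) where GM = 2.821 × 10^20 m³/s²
r = 76.25 Gm = 7.625 × 10^10 m
GM = 2.821 × 10^20 m³/s²
GM/r = (2.821 × 10^20) / (7.625 × 10^10) = 3.69967 × 10^9 m²/s²
v = √(GM/r) = 60824.9 m/s ≈ 60.82 km/s

Final answer: 60.82 km/s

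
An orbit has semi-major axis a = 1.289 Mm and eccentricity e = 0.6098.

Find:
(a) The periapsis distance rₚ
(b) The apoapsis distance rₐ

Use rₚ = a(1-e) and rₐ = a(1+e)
a = 1.289 Mm = 1.289 × 10^6 m
e = 0.6098:  1 − e = 0.3902,  1 + e = 1.6098
(a) rₚ = a(1 − e) = 1.289 × 10^6 m × 0.3902 = 502968 m ≈ 503 km
(b) rₐ = a(1 + e) = 1.289 × 10^6 m × 1.6098 = 2.07503 × 10^6 m ≈ 2.075 Mm

Final answer:
(a) rₚ = 503 km
(b) rₐ = 2.075 Mm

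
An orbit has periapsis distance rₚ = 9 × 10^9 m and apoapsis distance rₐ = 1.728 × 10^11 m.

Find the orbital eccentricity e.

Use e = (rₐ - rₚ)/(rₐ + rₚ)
rₚ = 9 × 10^9 m
rₐ = 1.728 × 10^11 m
rₐ − rₚ = 1.638 × 10^11 m
rₐ + rₚ = 1.818 × 10^11 m
e = (rₐ − rₚ)/(rₐ + rₚ) = 0.90099

Final answer: e = 0.901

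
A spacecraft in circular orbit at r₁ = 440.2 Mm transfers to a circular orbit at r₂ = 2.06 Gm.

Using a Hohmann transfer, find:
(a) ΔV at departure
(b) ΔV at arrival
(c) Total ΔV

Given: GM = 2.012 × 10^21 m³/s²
r₁ = 440.2 Mm = 4.402 × 10^8 m
r₂ = 2.06 Gm = 2.06 × 10^9 m
GM = 2.012 × 10^21 m³/s²
Transfer ellipse: a_t = (r₁ + r₂)/2 = 1.2501 × 10^9 m
Circular speed at r₁: v₁ = √(GM/r₁) = 2.13791 × 10^6 m/s
Transfer speed at r₁ (periapsis): v₁ₜ = √(GM(2/r₁ − 1/a_t)) = 2.74442 × 10^6 m/s
(a) ΔV₁ = v₁ₜ − v₁ = 606510 m/s ≈ 606.5 km/s
Circular speed at r₂: v₂ = √(GM/r₂) = 988281 m/s
Transfer speed at r₂ (apoapsis): v₂ₜ = √(GM(2/r₂ − 1/a_t)) = 586453 m/s
(b) ΔV₂ = v₂ − v₂ₜ = 401828 m/s ≈ 401.8 km/s
(c) ΔV_total = ΔV₁ + ΔV₂ = 1.00834 × 10^6 m/s ≈ 1008 km/s

Final answer:
(a) ΔV₁ = 606.5 km/s
(b) ΔV₂ = 401.8 km/s
(c) ΔV_total = 1008 km/s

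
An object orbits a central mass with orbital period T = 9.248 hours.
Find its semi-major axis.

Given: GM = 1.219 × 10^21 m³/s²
T = 9.248 hours = 33292.8 s
GM = 1.219 × 10^21 m³/s²
Kepler's third law: a³ = GM T² / (4π²)
T² = 1.10841 × 10^9 s²
a³ = (1.219 × 10^21) × (1.10841 × 10^9) / (4π²) = 3.42251 × 10^28 m³
a = (a³)^(1/3) = 3.24675 × 10^9 m ≈ 3.247 × 10^9 m

Final answer: 3.247 × 10^9 m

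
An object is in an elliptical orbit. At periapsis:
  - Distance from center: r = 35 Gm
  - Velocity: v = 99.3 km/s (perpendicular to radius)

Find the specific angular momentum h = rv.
r = 35 Gm = 3.5 × 10^10 m
v = 99.3 km/s = 99300 m/s
h = rv = 3.5 × 10^10 × 99300 = 3.4755 × 10^15 m²/s ≈ 3.476 × 10^15 m²/s

Final answer: h = 3.476 × 10^15 m²/s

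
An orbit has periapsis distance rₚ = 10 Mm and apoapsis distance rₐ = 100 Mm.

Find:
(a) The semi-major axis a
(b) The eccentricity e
rₚ = 10 Mm = 1 × 10^7 m
rₐ = 100 Mm = 1 × 10^8 m
(a) a = (rₚ + rₐ)/2 = 5.5 × 10^7 m ≈ 55 Mm
(b) e = (rₐ − rₚ)/(rₐ + rₚ) = (9 × 10^7) / (1.1 × 10^8) = 0.818182

Final answer:
(a) a = 55 Mm
(b) e = 0.8182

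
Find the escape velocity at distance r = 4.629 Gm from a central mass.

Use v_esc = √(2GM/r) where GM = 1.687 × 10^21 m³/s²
r = 4.629 Gm = 4.629 × 10^9 m
GM = 1.687 × 10^21 m³/s²
2GM/r = 2 × (1.687 × 10^21) / (4.629 × 10^9) = 7.28883 × 10^11 m²/s²
v_esc = √(2GM/r) = 853747 m/s ≈ 853.7 km/s

Final answer: 853.7 km/s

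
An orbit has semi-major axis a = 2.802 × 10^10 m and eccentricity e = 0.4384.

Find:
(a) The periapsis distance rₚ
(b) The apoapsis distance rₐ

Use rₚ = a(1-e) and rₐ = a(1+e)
a = 2.802 × 10^10 m
e = 0.4384:  1 − e = 0.5616,  1 + e = 1.4384
(a) rₚ = a(1 − e) = 2.802 × 10^10 m × 0.5616 = 1.5736 × 10^10 m ≈ 1.574 × 10^10 m
(b) rₐ = a(1 + e) = 2.802 × 10^10 m × 1.4384 = 4.0304 × 10^10 m ≈ 4.03 × 10^10 m

Final answer:
(a) rₚ = 1.574 × 10^10 m
(b) rₐ = 4.03 × 10^10 m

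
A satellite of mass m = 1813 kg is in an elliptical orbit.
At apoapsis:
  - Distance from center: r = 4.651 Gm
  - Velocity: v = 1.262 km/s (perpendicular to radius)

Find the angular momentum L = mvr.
r = 4.651 Gm = 4.651 × 10^9 m
v = 1.262 km/s = 1262 m/s
vr = 1262 × 4.651 × 10^9 = 5.86956 × 10^12 m²/s
L = m × vr = 1813 × 5.86956 × 10^12 = 1.06415 × 10^16 kg·m²/s ≈ 1.064 × 10^16 kg·m²/s

Final answer: L = 1.064 × 10^16 kg·m²/s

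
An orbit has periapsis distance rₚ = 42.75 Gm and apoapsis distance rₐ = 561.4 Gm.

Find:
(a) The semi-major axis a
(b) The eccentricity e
rₚ = 42.75 Gm = 4.275 × 10^10 m
rₐ = 561.4 Gm = 5.614 × 10^11 m
(a) a = (rₚ + rₐ)/2 = 3.02075 × 10^11 m ≈ 302.1 Gm
(b) e = (rₐ − rₚ)/(rₐ + rₚ) = (5.1865 × 10^11) / (6.0415 × 10^11) = 0.858479

Final answer:
(a) a = 302.1 Gm
(b) e = 0.8585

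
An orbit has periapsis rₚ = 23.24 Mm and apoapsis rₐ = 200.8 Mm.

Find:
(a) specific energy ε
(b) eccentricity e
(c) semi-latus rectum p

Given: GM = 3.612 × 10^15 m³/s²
rₚ = 23.24 Mm = 2.324 × 10^7 m
rₐ = 200.8 Mm = 2.008 × 10^8 m
GM = 3.612 × 10^15 m³/s²
a = (rₚ + rₐ)/2 = 1.1202 × 10^8 m
e = (rₐ − rₚ)/(rₐ + rₚ) = (1.7756 × 10^8) / (2.2404 × 10^8) = 0.792537
(a) 2a = 2.2404 × 10^8 m;  ε = −GM/(2a) = -1.61221 × 10^7 J/kg ≈ -16.12 MJ/kg
(b) e = 0.792537 ≈ 0.7925
(c) 1 − e² = 0.371885;  p = a(1 − e²) = 1.1202 × 10^8 × 0.371885 = 4.16586 × 10^7 m ≈ 41.66 Mm

Final answer:
(a) specific energy ε = -16.12 MJ/kg
(b) eccentricity e = 0.7925
(c) semi-latus rectum p = 41.66 Mm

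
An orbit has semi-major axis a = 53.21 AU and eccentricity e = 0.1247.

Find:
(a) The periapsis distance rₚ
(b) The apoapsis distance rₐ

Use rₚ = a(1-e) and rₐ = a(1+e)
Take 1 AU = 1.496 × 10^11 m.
a = 53.21 AU = 7.96022 × 10^12 m
e = 0.1247:  1 − e = 0.8753,  1 + e = 1.1247
(a) rₚ = a(1 − e) = 7.96022 × 10^12 m × 0.8753 = 6.96758 × 10^12 m ≈ 46.57 AU
(b) rₐ = a(1 + e) = 7.96022 × 10^12 m × 1.1247 = 8.95285 × 10^12 m ≈ 59.85 AU

Final answer:
(a) rₚ = 46.57 AU
(b) rₐ = 59.85 AU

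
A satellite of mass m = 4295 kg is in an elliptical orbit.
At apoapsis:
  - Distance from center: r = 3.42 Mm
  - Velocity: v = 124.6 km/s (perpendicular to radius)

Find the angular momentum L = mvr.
r = 3.42 Mm = 3.42 × 10^6 m
v = 124.6 km/s = 124600 m/s
vr = 124600 × 3.42 × 10^6 = 4.26132 × 10^11 m²/s
L = m × vr = 4295 × 4.26132 × 10^11 = 1.83024 × 10^15 kg·m²/s ≈ 1.83 × 10^15 kg·m²/s

Final answer: L = 1.83 × 10^15 kg·m²/s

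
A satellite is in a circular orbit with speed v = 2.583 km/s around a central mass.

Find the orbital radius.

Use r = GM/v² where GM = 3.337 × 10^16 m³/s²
v = 2.583 km/s = 2583 m/s
GM = 3.337 × 10^16 m³/s²
v² = 6.67189 × 10^6 m²/s²
r = GM/v² = (3.337 × 10^16) / (6.67189 × 10^6) = 5.00158 × 10^9 m ≈ 5.002 Gm

Final answer: 5.002 Gm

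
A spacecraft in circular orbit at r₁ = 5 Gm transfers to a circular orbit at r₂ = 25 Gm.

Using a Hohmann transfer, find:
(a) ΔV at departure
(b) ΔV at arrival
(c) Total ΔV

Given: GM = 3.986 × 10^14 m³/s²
r₁ = 5 Gm = 5 × 10^9 m
r₂ = 25 Gm = 2.5 × 10^10 m
GM = 3.986 × 10^14 m³/s²
Transfer ellipse: a_t = (r₁ + r₂)/2 = 1.5 × 10^10 m
Circular speed at r₁: v₁ = √(GM/r₁) = 282.347 m/s
Transfer speed at r₁ (periapsis): v₁ₜ = √(GM(2/r₁ − 1/a_t)) = 364.509 m/s
(a) ΔV₁ = v₁ₜ − v₁ = 82.1615 m/s ≈ 82.16 m/s
Circular speed at r₂: v₂ = √(GM/r₂) = 126.27 m/s
Transfer speed at r₂ (apoapsis): v₂ₜ = √(GM(2/r₂ − 1/a_t)) = 72.9018 m/s
(b) ΔV₂ = v₂ − v₂ₜ = 53.3678 m/s ≈ 53.37 m/s
(c) ΔV_total = ΔV₁ + ΔV₂ = 135.529 m/s ≈ 135.5 m/s

Final answer:
(a) ΔV₁ = 82.16 m/s
(b) ΔV₂ = 53.37 m/s
(c) ΔV_total = 135.5 m/s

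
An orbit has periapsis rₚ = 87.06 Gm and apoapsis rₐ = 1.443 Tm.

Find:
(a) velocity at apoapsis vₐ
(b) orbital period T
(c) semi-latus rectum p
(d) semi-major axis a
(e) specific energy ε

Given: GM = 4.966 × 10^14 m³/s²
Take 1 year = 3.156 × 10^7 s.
rₚ = 87.06 Gm = 8.706 × 10^10 m
rₐ = 1.443 Tm = 1.443 × 10^12 m
GM = 4.966 × 10^14 m³/s²
a = (rₚ + rₐ)/2 = 7.6503 × 10^11 m
e = (rₐ − rₚ)/(rₐ + rₚ) = (1.35594 × 10^12) / (1.53006 × 10^12) = 0.886201
(a) vₐ² = GM (2/rₐ − 1/a) = 4.966 × 10^14 × (1.386 × 10^-12 − 1.30714 × 10^-12) = 39.1634 m²/s²;  vₐ = 6.25807 m/s ≈ 6.258 m/s
(b) a³ = 4.4775 × 10^35 m³;  T = 2π √(a³/GM) = 2π × 3.00272 × 10^10 s = 1.88666 × 10^11 s ≈ 5978 years
(c) 1 − e² = 0.214649;  p = a(1 − e²) = 7.6503 × 10^11 × 0.214649 = 1.64213 × 10^11 m ≈ 164.2 Gm
(d) a = 7.6503 × 10^11 m ≈ 765 Gm
(e) 2a = 1.53006 × 10^12 m;  ε = −GM/(2a) = -324.562 J/kg ≈ -324.6 J/kg

Final answer:
(a) velocity at apoapsis vₐ = 6.258 m/s
(b) orbital period T = 5978 years
(c) semi-latus rectum p = 164.2 Gm
(d) semi-major axis a = 765 Gm
(e) specific energy ε = -324.6 J/kg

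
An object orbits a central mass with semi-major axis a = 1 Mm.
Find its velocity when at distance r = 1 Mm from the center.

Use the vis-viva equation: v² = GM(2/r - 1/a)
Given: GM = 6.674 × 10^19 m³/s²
a = 1 Mm = 1 × 10^6 m
r = 1 Mm = 1 × 10^6 m
GM = 6.674 × 10^19 m³/s²
2/r − 1/a = 2 × 10^-6 − 1 × 10^-6 = 1 × 10^-6 m⁻¹
v² = GM (2/r − 1/a) = 6.674 × 10^13 m²/s²
v = 8.16946 × 10^6 m/s ≈ 8169 km/s

Final answer: 8169 km/s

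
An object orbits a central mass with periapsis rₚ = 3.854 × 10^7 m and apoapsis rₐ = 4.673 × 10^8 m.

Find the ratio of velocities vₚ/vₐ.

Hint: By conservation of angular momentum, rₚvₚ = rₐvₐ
rₚ = 3.854 × 10^7 m
rₐ = 4.673 × 10^8 m
rₚvₚ = rₐvₐ  ⇒  vₚ/vₐ = rₐ/rₚ
vₚ/vₐ = (4.673 × 10^8) / (3.854 × 10^7) = 12.1251

Final answer: vₚ/vₐ = 12.13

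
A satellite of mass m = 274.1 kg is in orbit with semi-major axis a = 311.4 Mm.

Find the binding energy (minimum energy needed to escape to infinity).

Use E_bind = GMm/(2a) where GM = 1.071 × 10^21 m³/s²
a = 311.4 Mm = 3.114 × 10^8 m
GM = 1.071 × 10^21 m³/s²
m = 274.1 kg
GMm = 1.071 × 10^21 × 274.1 = 2.93561 × 10^23 m³·kg/s²
2a = 6.228 × 10^8 m
E_bind = GMm/(2a) = 4.71357 × 10^14 J ≈ 471.4 TJ

Final answer: 471.4 TJ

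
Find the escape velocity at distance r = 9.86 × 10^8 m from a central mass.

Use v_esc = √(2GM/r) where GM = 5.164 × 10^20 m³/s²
r = 9.86 × 10^8 m
GM = 5.164 × 10^20 m³/s²
2GM/r = 2 × (5.164 × 10^20) / (9.86 × 10^8) = 1.04746 × 10^12 m²/s²
v_esc = √(2GM/r) = 1.02346 × 10^6 m/s ≈ 1023 km/s

Final answer: 1023 km/s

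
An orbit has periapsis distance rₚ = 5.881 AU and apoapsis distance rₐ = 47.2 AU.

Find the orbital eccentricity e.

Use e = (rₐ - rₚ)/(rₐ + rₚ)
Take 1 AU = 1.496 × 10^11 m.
rₚ = 5.881 AU = 8.79798 × 10^11 m
rₐ = 47.2 AU = 7.06112 × 10^12 m
rₐ − rₚ = 6.18132 × 10^12 m
rₐ + rₚ = 7.94092 × 10^12 m
e = (rₐ − rₚ)/(rₐ + rₚ) = 0.778414

Final answer: e = 0.7784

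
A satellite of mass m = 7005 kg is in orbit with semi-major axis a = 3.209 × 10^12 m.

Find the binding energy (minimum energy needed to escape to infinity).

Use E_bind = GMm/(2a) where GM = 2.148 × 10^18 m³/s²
a = 3.209 × 10^12 m
GM = 2.148 × 10^18 m³/s²
m = 7005 kg
GMm = 2.148 × 10^18 × 7005 = 1.50467 × 10^22 m³·kg/s²
2a = 6.418 × 10^12 m
E_bind = GMm/(2a) = 2.34446 × 10^9 J ≈ 2.344 GJ

Final answer: 2.344 GJ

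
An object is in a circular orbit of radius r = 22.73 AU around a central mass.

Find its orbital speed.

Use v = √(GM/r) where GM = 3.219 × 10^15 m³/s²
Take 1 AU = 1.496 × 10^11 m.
r = 22.73 AU = 3.40041 × 10^12 m
GM = 3.219 × 10^15 m³/s²
GM/r = (3.219 × 10^15) / (3.40041 × 10^12) = 946.651 m²/s²
v = √(GM/r) = 30.7677 m/s ≈ 30.77 m/s

Final answer: 30.77 m/s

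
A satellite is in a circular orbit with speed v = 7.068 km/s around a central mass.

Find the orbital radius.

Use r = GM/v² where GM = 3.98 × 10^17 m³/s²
v = 7.068 km/s = 7068 m/s
GM = 3.98 × 10^17 m³/s²
v² = 4.99566 × 10^7 m²/s²
r = GM/v² = (3.98 × 10^17) / (4.99566 × 10^7) = 7.96691 × 10^9 m ≈ 7.967 Gm

Final answer: 7.967 Gm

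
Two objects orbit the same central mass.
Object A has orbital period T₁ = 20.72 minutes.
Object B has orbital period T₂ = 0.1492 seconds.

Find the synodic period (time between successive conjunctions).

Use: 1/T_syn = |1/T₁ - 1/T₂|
T₁ = 20.72 minutes = 1243.2 s
T₂ = 0.1492 seconds
1/T₁ = 0.000804376 s⁻¹
1/T₂ = 6.70241 s⁻¹
|1/T₁ − 1/T₂| = 6.70161 s⁻¹
T_syn = 1 / |1/T₁ − 1/T₂| = 0.149218 s ≈ 0.1492 seconds

Final answer: T_syn = 0.1492 seconds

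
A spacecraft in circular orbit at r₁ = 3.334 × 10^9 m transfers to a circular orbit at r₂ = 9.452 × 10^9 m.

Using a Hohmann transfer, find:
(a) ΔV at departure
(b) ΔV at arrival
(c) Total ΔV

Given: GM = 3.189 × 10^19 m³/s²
r₁ = 3.334 × 10^9 m
r₂ = 9.452 × 10^9 m
GM = 3.189 × 10^19 m³/s²
Transfer ellipse: a_t = (r₁ + r₂)/2 = 6.393 × 10^9 m
Circular speed at r₁: v₁ = √(GM/r₁) = 97801.3 m/s
Transfer speed at r₁ (periapsis): v₁ₜ = √(GM(2/r₁ − 1/a_t)) = 118920 m/s
(a) ΔV₁ = v₁ₜ − v₁ = 21118.5 m/s ≈ 21.12 km/s
Circular speed at r₂: v₂ = √(GM/r₂) = 58085.2 m/s
Transfer speed at r₂ (apoapsis): v₂ₜ = √(GM(2/r₂ − 1/a_t)) = 41946.5 m/s
(b) ΔV₂ = v₂ − v₂ₜ = 16138.7 m/s ≈ 16.14 km/s
(c) ΔV_total = ΔV₁ + ΔV₂ = 37257.2 m/s ≈ 37.26 km/s

Final answer:
(a) ΔV₁ = 21.12 km/s
(b) ΔV₂ = 16.14 km/s
(c) ΔV_total = 37.26 km/s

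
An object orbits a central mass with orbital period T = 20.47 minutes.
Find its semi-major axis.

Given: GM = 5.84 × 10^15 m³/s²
T = 20.47 minutes = 1228.2 s
GM = 5.84 × 10^15 m³/s²
Kepler's third law: a³ = GM T² / (4π²)
T² = 1.50848 × 10^6 s²
a³ = (5.84 × 10^15) × (1.50848 × 10^6) / (4π²) = 2.23147 × 10^20 m³
a = (a³)^(1/3) = 6.06546 × 10^6 m ≈ 6.065 Mm

Final answer: 6.065 Mm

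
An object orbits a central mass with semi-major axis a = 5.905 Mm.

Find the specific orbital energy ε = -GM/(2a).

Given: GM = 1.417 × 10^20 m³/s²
a = 5.905 Mm = 5.905 × 10^6 m
GM = 1.417 × 10^20 m³/s²
2a = 1.181 × 10^7 m
ε = −GM/(2a) = -1.19983 × 10^13 J/kg ≈ -1.2 × 10^4 GJ/kg

Final answer: -1.2 × 10^4 GJ/kg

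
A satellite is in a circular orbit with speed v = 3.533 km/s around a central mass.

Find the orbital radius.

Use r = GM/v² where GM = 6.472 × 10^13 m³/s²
v = 3.533 km/s = 3533 m/s
GM = 6.472 × 10^13 m³/s²
v² = 1.24821 × 10^7 m²/s²
r = GM/v² = (6.472 × 10^13) / (1.24821 × 10^7) = 5.18503 × 10^6 m ≈ 5.185 Mm

Final answer: 5.185 Mm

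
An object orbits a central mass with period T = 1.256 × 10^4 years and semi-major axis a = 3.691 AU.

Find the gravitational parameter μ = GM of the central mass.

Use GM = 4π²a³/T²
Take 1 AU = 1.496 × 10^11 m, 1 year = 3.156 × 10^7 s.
T = 1.256 × 10^4 years = 3.96394 × 10^11 s
a = 3.691 AU = 5.52174 × 10^11 m
a³ = 1.68355 × 10^35 m³
T² = 1.57128 × 10^23 s²
GM = 4π² × (1.68355 × 10^35) / (1.57128 × 10^23) = 4.22993 × 10^13 m³/s²
GM ≈ 4.23 × 10^13 m³/s²

Final answer: GM = 4.23 × 10^13 m³/s²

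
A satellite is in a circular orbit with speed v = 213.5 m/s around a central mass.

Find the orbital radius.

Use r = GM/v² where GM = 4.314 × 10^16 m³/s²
v = 213.5 m/s
GM = 4.314 × 10^16 m³/s²
v² = 45582.2 m²/s²
r = GM/v² = (4.314 × 10^16) / 45582.2 = 9.46421 × 10^11 m ≈ 9.464 × 10^11 m

Final answer: 9.464 × 10^11 m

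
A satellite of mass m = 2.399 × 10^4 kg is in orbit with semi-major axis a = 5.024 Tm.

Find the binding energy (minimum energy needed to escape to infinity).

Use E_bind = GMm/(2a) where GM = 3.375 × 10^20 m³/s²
a = 5.024 Tm = 5.024 × 10^12 m
GM = 3.375 × 10^20 m³/s²
m = 2.399 × 10^4 kg
GMm = 3.375 × 10^20 × 23990 = 8.09663 × 10^24 m³·kg/s²
2a = 1.0048 × 10^13 m
E_bind = GMm/(2a) = 8.05795 × 10^11 J ≈ 805.8 GJ

Final answer: 805.8 GJ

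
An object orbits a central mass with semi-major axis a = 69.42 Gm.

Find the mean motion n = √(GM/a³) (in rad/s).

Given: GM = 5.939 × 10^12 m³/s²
a = 69.42 Gm = 6.942 × 10^10 m
GM = 5.939 × 10^12 m³/s²
a³ = 3.34544 × 10^32 m³
GM/a³ = (5.939 × 10^12) / (3.34544 × 10^32) = 1.77525 × 10^-20 s⁻²
n = √(GM/a³) = 1.33239 × 10^-10 rad/s ≈ 1.332 × 10^-10 rad/s

Final answer: n = 1.332 × 10^-10 rad/s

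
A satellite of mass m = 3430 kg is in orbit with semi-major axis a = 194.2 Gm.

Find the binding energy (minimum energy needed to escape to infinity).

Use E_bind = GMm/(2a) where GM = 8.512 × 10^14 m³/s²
a = 194.2 Gm = 1.942 × 10^11 m
GM = 8.512 × 10^14 m³/s²
m = 3430 kg
GMm = 8.512 × 10^14 × 3430 = 2.91962 × 10^18 m³·kg/s²
2a = 3.884 × 10^11 m
E_bind = GMm/(2a) = 7.51703 × 10^6 J ≈ 7.517 MJ

Final answer: 7.517 MJ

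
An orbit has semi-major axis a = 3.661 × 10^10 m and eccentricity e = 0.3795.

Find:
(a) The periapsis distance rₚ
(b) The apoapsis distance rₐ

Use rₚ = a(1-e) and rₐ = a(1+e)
a = 3.661 × 10^10 m
e = 0.3795:  1 − e = 0.6205,  1 + e = 1.3795
(a) rₚ = a(1 − e) = 3.661 × 10^10 m × 0.6205 = 2.27165 × 10^10 m ≈ 2.272 × 10^10 m
(b) rₐ = a(1 + e) = 3.661 × 10^10 m × 1.3795 = 5.05035 × 10^10 m ≈ 5.05 × 10^10 m

Final answer:
(a) rₚ = 2.272 × 10^10 m
(b) rₐ = 5.05 × 10^10 m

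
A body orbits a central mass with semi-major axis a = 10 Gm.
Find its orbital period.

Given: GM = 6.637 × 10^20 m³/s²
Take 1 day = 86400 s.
a = 10 Gm = 1 × 10^10 m
GM = 6.637 × 10^20 m³/s²
a³ = 1 × 10^30 m³
T = 2π √(a³/GM) = 2π √((1 × 10^30) / (6.637 × 10^20)) = 2π × 38816.3 s
T = 243890 s ≈ 2.823 days

Final answer: 2.823 days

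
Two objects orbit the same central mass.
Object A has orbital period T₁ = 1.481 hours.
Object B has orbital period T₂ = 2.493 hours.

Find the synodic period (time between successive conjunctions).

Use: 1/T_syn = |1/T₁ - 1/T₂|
T₁ = 1.481 hours = 5331.6 s
T₂ = 2.493 hours = 8974.8 s
1/T₁ = 0.000187561 s⁻¹
1/T₂ = 0.000111423 s⁻¹
|1/T₁ − 1/T₂| = 7.61379 × 10^-5 s⁻¹
T_syn = 1 / |1/T₁ − 1/T₂| = 13134.1 s ≈ 3.648 hours

Final answer: T_syn = 3.648 hours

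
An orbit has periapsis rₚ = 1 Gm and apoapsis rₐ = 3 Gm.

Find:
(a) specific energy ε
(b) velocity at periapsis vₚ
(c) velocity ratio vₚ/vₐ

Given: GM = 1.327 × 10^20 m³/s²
rₚ = 1 Gm = 1 × 10^9 m
rₐ = 3 Gm = 3 × 10^9 m
GM = 1.327 × 10^20 m³/s²
a = (rₚ + rₐ)/2 = 2 × 10^9 m
e = (rₐ − rₚ)/(rₐ + rₚ) = (2 × 10^9) / (4 × 10^9) = 0.5
(a) 2a = 4 × 10^9 m;  ε = −GM/(2a) = -3.3175 × 10^10 J/kg ≈ -33.17 GJ/kg
(b) vₚ² = GM (2/rₚ − 1/a) = 1.327 × 10^20 × (2 × 10^-9 − 5 × 10^-10) = 1.9905 × 10^11 m²/s²;  vₚ = 446150 m/s ≈ 446.2 km/s
(c) vₚ/vₐ = rₐ/rₚ (angular momentum) = (3 × 10^9) / (1 × 10^9) = 3 ≈ 3

Final answer:
(a) specific energy ε = -33.17 GJ/kg
(b) velocity at periapsis vₚ = 446.2 km/s
(c) velocity ratio vₚ/vₐ = 3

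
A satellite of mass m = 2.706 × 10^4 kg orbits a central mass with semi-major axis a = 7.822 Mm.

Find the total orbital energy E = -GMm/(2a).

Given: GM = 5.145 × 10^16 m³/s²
a = 7.822 Mm = 7.822 × 10^6 m
GM = 5.145 × 10^16 m³/s²
2a = 1.5644 × 10^7 m
GMm = 5.145 × 10^16 × 27060 = 1.39224 × 10^21 m³·kg/s²
E = −GMm/(2a) = -8.8995 × 10^13 J ≈ -88.99 TJ

Final answer: -88.99 TJ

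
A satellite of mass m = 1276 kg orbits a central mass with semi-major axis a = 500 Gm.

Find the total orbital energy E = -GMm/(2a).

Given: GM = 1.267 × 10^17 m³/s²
a = 500 Gm = 5 × 10^11 m
GM = 1.267 × 10^17 m³/s²
2a = 1 × 10^12 m
GMm = 1.267 × 10^17 × 1276 = 1.61669 × 10^20 m³·kg/s²
E = −GMm/(2a) = -1.61669 × 10^8 J ≈ -161.7 MJ

Final answer: -161.7 MJ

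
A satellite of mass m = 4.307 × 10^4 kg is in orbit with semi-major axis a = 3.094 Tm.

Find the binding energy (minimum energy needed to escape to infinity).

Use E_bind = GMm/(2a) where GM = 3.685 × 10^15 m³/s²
a = 3.094 Tm = 3.094 × 10^12 m
GM = 3.685 × 10^15 m³/s²
m = 4.307 × 10^4 kg
GMm = 3.685 × 10^15 × 43070 = 1.58713 × 10^20 m³·kg/s²
2a = 6.188 × 10^12 m
E_bind = GMm/(2a) = 2.56485 × 10^7 J ≈ 25.65 MJ

Final answer: 25.65 MJ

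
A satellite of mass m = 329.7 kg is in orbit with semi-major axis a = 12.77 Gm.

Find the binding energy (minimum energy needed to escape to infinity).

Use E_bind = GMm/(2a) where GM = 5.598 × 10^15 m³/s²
a = 12.77 Gm = 1.277 × 10^10 m
GM = 5.598 × 10^15 m³/s²
m = 329.7 kg
GMm = 5.598 × 10^15 × 329.7 = 1.84566 × 10^18 m³·kg/s²
2a = 2.554 × 10^10 m
E_bind = GMm/(2a) = 7.22655 × 10^7 J ≈ 72.27 MJ

Final answer: 72.27 MJ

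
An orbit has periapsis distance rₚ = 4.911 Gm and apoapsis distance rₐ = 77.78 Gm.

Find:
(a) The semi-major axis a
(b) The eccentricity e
rₚ = 4.911 Gm = 4.911 × 10^9 m
rₐ = 77.78 Gm = 7.778 × 10^10 m
(a) a = (rₚ + rₐ)/2 = 4.13455 × 10^10 m ≈ 41.35 Gm
(b) e = (rₐ − rₚ)/(rₐ + rₚ) = (7.2869 × 10^10) / (8.2691 × 10^10) = 0.88122

Final answer:
(a) a = 41.35 Gm
(b) e = 0.8812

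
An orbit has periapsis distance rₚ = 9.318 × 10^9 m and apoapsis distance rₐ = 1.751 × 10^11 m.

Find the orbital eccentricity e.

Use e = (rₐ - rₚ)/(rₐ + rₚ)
rₚ = 9.318 × 10^9 m
rₐ = 1.751 × 10^11 m
rₐ − rₚ = 1.65782 × 10^11 m
rₐ + rₚ = 1.84418 × 10^11 m
e = (rₐ − rₚ)/(rₐ + rₚ) = 0.898947

Final answer: e = 0.8989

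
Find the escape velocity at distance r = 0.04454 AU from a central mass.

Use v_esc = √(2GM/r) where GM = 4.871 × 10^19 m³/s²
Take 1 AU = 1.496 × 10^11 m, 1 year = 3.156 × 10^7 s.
r = 0.04454 AU = 6.66318 × 10^9 m
GM = 4.871 × 10^19 m³/s²
2GM/r = 2 × (4.871 × 10^19) / (6.66318 × 10^9) = 1.46206 × 10^10 m²/s²
v_esc = √(2GM/r) = 120916 m/s ≈ 25.51 AU/year

Final answer: 25.51 AU/year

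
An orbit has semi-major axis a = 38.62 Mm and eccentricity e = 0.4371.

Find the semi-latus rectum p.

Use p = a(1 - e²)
a = 38.62 Mm = 3.862 × 10^7 m
e = 0.4371,  e² = 0.191056,  1 − e² = 0.808944
p = a(1 − e²) = 3.862 × 10^7 m × 0.808944 = 3.12414 × 10^7 m ≈ 31.24 Mm

Final answer: p = 31.24 Mm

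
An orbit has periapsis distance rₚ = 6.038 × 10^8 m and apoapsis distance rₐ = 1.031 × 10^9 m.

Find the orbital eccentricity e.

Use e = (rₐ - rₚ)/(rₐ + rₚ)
rₚ = 6.038 × 10^8 m
rₐ = 1.031 × 10^9 m
rₐ − rₚ = 4.272 × 10^8 m
rₐ + rₚ = 1.6348 × 10^9 m
e = (rₐ − rₚ)/(rₐ + rₚ) = 0.261316

Final answer: e = 0.2613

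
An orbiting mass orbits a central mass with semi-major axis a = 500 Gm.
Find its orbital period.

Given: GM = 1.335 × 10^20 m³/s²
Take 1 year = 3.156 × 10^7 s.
a = 500 Gm = 5 × 10^11 m
GM = 1.335 × 10^20 m³/s²
a³ = 1.25 × 10^35 m³
T = 2π √(a³/GM) = 2π √((1.25 × 10^35) / (1.335 × 10^20)) = 2π × 3.05995 × 10^7 s
T = 1.92262 × 10^8 s ≈ 6.092 years

Final answer: 6.092 years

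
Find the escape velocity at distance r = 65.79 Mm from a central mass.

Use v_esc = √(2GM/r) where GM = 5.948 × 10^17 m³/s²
r = 65.79 Mm = 6.579 × 10^7 m
GM = 5.948 × 10^17 m³/s²
2GM/r = 2 × (5.948 × 10^17) / (6.579 × 10^7) = 1.80818 × 10^10 m²/s²
v_esc = √(2GM/r) = 134468 m/s ≈ 134.5 km/s

Final answer: 134.5 km/s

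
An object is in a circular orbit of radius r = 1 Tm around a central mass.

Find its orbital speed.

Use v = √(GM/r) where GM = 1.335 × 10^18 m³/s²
r = 1 Tm = 1 × 10^12 m
GM = 1.335 × 10^18 m³/s²
GM/r = (1.335 × 10^18) / (1 × 10^12) = 1.335 × 10^6 m²/s²
v = √(GM/r) = 1155.42 m/s ≈ 1.155 km/s

Final answer: 1.155 km/s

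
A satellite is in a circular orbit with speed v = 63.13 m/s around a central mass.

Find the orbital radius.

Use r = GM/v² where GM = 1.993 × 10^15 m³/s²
v = 63.13 m/s
GM = 1.993 × 10^15 m³/s²
v² = 3985.4 m²/s²
r = GM/v² = (1.993 × 10^15) / 3985.4 = 5.00076 × 10^11 m ≈ 500.1 Gm

Final answer: 500.1 Gm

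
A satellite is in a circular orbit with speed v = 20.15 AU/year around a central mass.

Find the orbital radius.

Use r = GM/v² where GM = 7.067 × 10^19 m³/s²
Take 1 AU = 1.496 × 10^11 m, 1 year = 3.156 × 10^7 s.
v = 20.15 AU/year = 95514.6 m/s
GM = 7.067 × 10^19 m³/s²
v² = 9.12303 × 10^9 m²/s²
r = GM/v² = (7.067 × 10^19) / (9.12303 × 10^9) = 7.74633 × 10^9 m ≈ 0.05178 AU

Final answer: 0.05178 AU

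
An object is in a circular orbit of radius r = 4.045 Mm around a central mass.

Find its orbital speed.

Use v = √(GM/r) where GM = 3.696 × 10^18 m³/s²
r = 4.045 Mm = 4.045 × 10^6 m
GM = 3.696 × 10^18 m³/s²
GM/r = (3.696 × 10^18) / (4.045 × 10^6) = 9.13721 × 10^11 m²/s²
v = √(GM/r) = 955887 m/s ≈ 955.9 km/s

Final answer: 955.9 km/s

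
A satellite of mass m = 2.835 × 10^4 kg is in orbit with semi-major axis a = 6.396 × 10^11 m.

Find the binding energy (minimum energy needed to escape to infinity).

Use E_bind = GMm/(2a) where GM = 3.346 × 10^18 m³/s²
a = 6.396 × 10^11 m
GM = 3.346 × 10^18 m³/s²
m = 2.835 × 10^4 kg
GMm = 3.346 × 10^18 × 28350 = 9.48591 × 10^22 m³·kg/s²
2a = 1.2792 × 10^12 m
E_bind = GMm/(2a) = 7.4155 × 10^10 J ≈ 74.16 GJ

Final answer: 74.16 GJ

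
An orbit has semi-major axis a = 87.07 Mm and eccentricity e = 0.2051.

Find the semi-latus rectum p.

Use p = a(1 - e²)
a = 87.07 Mm = 8.707 × 10^7 m
e = 0.2051,  e² = 0.042066,  1 − e² = 0.957934
p = a(1 − e²) = 8.707 × 10^7 m × 0.957934 = 8.34073 × 10^7 m ≈ 83.41 Mm

Final answer: p = 83.41 Mm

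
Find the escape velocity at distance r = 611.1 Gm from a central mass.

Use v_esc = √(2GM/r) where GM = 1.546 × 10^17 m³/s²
r = 611.1 Gm = 6.111 × 10^11 m
GM = 1.546 × 10^17 m³/s²
2GM/r = 2 × (1.546 × 10^17) / (6.111 × 10^11) = 505973 m²/s²
v_esc = √(2GM/r) = 711.318 m/s ≈ 711.3 m/s

Final answer: 711.3 m/s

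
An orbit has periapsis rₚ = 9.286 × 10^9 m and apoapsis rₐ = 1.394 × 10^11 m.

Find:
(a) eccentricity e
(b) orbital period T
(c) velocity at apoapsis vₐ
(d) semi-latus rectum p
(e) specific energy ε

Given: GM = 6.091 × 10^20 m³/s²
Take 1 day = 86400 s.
rₚ = 9.286 × 10^9 m
rₐ = 1.394 × 10^11 m
GM = 6.091 × 10^20 m³/s²
a = (rₚ + rₐ)/2 = 7.4343 × 10^10 m
e = (rₐ − rₚ)/(rₐ + rₚ) = (1.30114 × 10^11) / (1.48686 × 10^11) = 0.875092
(a) e = 0.875092 ≈ 0.8751
(b) a³ = 4.10885 × 10^32 m³;  T = 2π √(a³/GM) = 2π × 821326 s = 5.16055 × 10^6 s ≈ 59.73 days
(c) vₐ² = GM (2/rₐ − 1/a) = 6.091 × 10^20 × (1.43472 × 10^-11 − 1.34512 × 10^-11) = 5.45776 × 10^8 m²/s²;  vₐ = 23361.8 m/s ≈ 23.36 km/s
(d) 1 − e² = 0.234213;  p = a(1 − e²) = 7.4343 × 10^10 × 0.234213 = 1.74121 × 10^10 m ≈ 1.741 × 10^10 m
(e) 2a = 1.48686 × 10^11 m;  ε = −GM/(2a) = -4.09655 × 10^9 J/kg ≈ -4.097 GJ/kg

Final answer:
(a) eccentricity e = 0.8751
(b) orbital period T = 59.73 days
(c) velocity at apoapsis vₐ = 23.36 km/s
(d) semi-latus rectum p = 1.741 × 10^10 m
(e) specific energy ε = -4.097 GJ/kg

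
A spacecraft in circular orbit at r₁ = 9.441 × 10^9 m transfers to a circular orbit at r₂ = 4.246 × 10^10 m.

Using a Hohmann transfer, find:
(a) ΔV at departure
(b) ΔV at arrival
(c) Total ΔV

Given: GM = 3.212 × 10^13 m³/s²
r₁ = 9.441 × 10^9 m
r₂ = 4.246 × 10^10 m
GM = 3.212 × 10^13 m³/s²
Transfer ellipse: a_t = (r₁ + r₂)/2 = 2.59505 × 10^10 m
Circular speed at r₁: v₁ = √(GM/r₁) = 58.3282 m/s
Transfer speed at r₁ (periapsis): v₁ₜ = √(GM(2/r₁ − 1/a_t)) = 74.6098 m/s
(a) ΔV₁ = v₁ₜ − v₁ = 16.2816 m/s ≈ 16.28 m/s
Circular speed at r₂: v₂ = √(GM/r₂) = 27.5041 m/s
Transfer speed at r₂ (apoapsis): v₂ₜ = √(GM(2/r₂ − 1/a_t)) = 16.5895 m/s
(b) ΔV₂ = v₂ − v₂ₜ = 10.9146 m/s ≈ 10.91 m/s
(c) ΔV_total = ΔV₁ + ΔV₂ = 27.1962 m/s ≈ 27.2 m/s

Final answer:
(a) ΔV₁ = 16.28 m/s
(b) ΔV₂ = 10.91 m/s
(c) ΔV_total = 27.2 m/s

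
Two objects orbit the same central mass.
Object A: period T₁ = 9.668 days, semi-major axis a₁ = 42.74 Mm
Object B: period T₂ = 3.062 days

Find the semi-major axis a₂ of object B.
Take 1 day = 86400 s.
T₁ = 9.668 days = 835315 s
T₂ = 3.062 days = 264557 s
a₁ = 42.74 Mm = 4.274 × 10^7 m
Kepler's third law: (T₂/T₁)² = (a₂/a₁)³  ⇒  a₂ = a₁ (T₂/T₁)^(2/3)
T₂/T₁ = 0.316715
(T₂/T₁)^(2/3) = 0.464635
a₂ = 4.274 × 10^7 m × 0.464635 = 1.98585 × 10^7 m ≈ 19.86 Mm

Final answer: a₂ = 19.86 Mm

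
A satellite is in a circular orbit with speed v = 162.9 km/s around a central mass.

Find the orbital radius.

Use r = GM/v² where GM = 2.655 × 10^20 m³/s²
v = 162.9 km/s = 162900 m/s
GM = 2.655 × 10^20 m³/s²
v² = 2.65364 × 10^10 m²/s²
r = GM/v² = (2.655 × 10^20) / (2.65364 × 10^10) = 1.00051 × 10^10 m ≈ 10.01 Gm

Final answer: 10.01 Gm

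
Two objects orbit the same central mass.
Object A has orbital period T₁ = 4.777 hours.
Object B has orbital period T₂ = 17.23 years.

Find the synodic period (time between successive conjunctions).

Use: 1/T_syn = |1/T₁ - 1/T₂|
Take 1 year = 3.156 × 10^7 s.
T₁ = 4.777 hours = 17197.2 s
T₂ = 17.23 years = 5.43779 × 10^8 s
1/T₁ = 5.8149 × 10^-5 s⁻¹
1/T₂ = 1.83898 × 10^-9 s⁻¹
|1/T₁ − 1/T₂| = 5.81472 × 10^-5 s⁻¹
T_syn = 1 / |1/T₁ − 1/T₂| = 17197.7 s ≈ 4.777 hours

Final answer: T_syn = 4.777 hours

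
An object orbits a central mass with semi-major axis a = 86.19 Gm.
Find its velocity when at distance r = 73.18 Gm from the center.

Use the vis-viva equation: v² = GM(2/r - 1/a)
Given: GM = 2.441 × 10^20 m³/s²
a = 86.19 Gm = 8.619 × 10^10 m
r = 73.18 Gm = 7.318 × 10^10 m
GM = 2.441 × 10^20 m³/s²
2/r − 1/a = 2.73299 × 10^-11 − 1.16023 × 10^-11 = 1.57276 × 10^-11 m⁻¹
v² = GM (2/r − 1/a) = 3.83911 × 10^9 m²/s²
v = 61960.5 m/s ≈ 61.96 km/s

Final answer: 61.96 km/s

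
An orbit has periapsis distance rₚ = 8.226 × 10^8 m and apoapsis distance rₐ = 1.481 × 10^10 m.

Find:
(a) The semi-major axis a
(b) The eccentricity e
rₚ = 8.226 × 10^8 m
rₐ = 1.481 × 10^10 m
(a) a = (rₚ + rₐ)/2 = 7.8163 × 10^9 m ≈ 7.816 × 10^9 m
(b) e = (rₐ − rₚ)/(rₐ + rₚ) = (1.39874 × 10^10) / (1.56326 × 10^10) = 0.894758

Final answer:
(a) a = 7.816 × 10^9 m
(b) e = 0.8948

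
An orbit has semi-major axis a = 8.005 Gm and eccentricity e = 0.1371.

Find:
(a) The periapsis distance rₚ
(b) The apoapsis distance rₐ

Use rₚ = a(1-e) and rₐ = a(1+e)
a = 8.005 Gm = 8.005 × 10^9 m
e = 0.1371:  1 − e = 0.8629,  1 + e = 1.1371
(a) rₚ = a(1 − e) = 8.005 × 10^9 m × 0.8629 = 6.90751 × 10^9 m ≈ 6.908 Gm
(b) rₐ = a(1 + e) = 8.005 × 10^9 m × 1.1371 = 9.10249 × 10^9 m ≈ 9.102 Gm

Final answer:
(a) rₚ = 6.908 Gm
(b) rₐ = 9.102 Gm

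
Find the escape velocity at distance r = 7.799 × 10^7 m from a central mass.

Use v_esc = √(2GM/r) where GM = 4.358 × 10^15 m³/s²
r = 7.799 × 10^7 m
GM = 4.358 × 10^15 m³/s²
2GM/r = 2 × (4.358 × 10^15) / (7.799 × 10^7) = 1.11758 × 10^8 m²/s²
v_esc = √(2GM/r) = 10571.6 m/s ≈ 10.57 km/s

Final answer: 10.57 km/s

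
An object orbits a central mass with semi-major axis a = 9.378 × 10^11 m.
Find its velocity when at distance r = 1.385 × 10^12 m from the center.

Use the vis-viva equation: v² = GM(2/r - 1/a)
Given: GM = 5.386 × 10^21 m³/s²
a = 9.378 × 10^11 m
r = 1.385 × 10^12 m
GM = 5.386 × 10^21 m³/s²
2/r − 1/a = 1.44404 × 10^-12 − 1.06633 × 10^-12 = 3.77718 × 10^-13 m⁻¹
v² = GM (2/r − 1/a) = 2.03439 × 10^9 m²/s²
v = 45104.2 m/s ≈ 45.1 km/s

Final answer: 45.1 km/s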